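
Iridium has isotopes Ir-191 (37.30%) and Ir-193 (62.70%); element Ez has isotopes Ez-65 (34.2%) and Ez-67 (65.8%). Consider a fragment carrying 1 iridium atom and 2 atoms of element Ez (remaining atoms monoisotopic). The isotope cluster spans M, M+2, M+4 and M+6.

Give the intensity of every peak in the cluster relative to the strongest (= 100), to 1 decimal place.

Iridium pattern (n=1): 0.3730 : 0.6270
Element Ez pattern (n=2): 0.116964 : 0.450072 : 0.432964
Convolve the two distributions (both contribute in 2-u steps):
  M: 0.3730×0.116964 = 0.043628
  M+2: 0.3730×0.450072 + 0.6270×0.116964 = 0.241213
  M+4: 0.3730×0.432964 + 0.6270×0.450072 = 0.443691
  M+6: 0.6270×0.432964 = 0.271468
Scale to base peak (0.443691) = 100: 9.8 : 54.4 : 100.0 : 61.2

9.8 : 54.4 : 100.0 : 61.2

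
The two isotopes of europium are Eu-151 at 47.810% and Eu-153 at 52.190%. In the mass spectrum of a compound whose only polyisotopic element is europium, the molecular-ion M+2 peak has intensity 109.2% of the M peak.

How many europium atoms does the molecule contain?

For n independent Eu atoms, I(M+2)/I(M) = n · (abundance Eu-153) / (abundance Eu-151) = n · 0.52190/0.47810.
n = 1.092 × 0.47810/0.52190 = 1.00 ≈ 1

1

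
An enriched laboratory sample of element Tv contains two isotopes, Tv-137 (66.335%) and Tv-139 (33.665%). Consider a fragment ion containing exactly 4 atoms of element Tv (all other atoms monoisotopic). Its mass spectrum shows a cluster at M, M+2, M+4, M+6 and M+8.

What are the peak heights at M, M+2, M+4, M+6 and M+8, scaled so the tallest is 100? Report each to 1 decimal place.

Expanding (0.66335 + 0.33665)^4:
P(M) = 0.66335^4 = 0.193629
P(M+2) = 4 × 0.66335^3 × 0.33665^1 = 0.393067
P(M+4) = 6 × 0.66335^2 × 0.33665^2 = 0.299222
P(M+6) = 4 × 0.66335^1 × 0.33665^3 = 0.101237
P(M+8) = 0.33665^4 = 0.012844
The M+2 peak is largest (0.393067); scaling to 100 gives 49.3 : 100.0 : 76.1 : 25.8 : 3.3.

49.3 : 100.0 : 76.1 : 25.8 : 3.3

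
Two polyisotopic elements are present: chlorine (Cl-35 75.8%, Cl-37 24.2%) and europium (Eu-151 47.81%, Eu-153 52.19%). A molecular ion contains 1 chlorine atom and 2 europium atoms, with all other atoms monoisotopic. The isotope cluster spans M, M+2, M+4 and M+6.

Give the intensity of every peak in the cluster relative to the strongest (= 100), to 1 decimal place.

40.0 : 100.0 : 75.5 : 15.2

Chlorine pattern (n=1): 0.7580 : 0.2420
Europium pattern (n=2): 0.22857961 : 0.49904078 : 0.27237961
Convolve the two distributions (both contribute in 2-u steps):
  M: 0.7580×0.22857961 = 0.173263
  M+2: 0.7580×0.49904078 + 0.2420×0.22857961 = 0.433589
  M+4: 0.7580×0.27237961 + 0.2420×0.49904078 = 0.327232
  M+6: 0.2420×0.27237961 = 0.065916
Scale to base peak (0.433589) = 100: 40.0 : 100.0 : 75.5 : 15.2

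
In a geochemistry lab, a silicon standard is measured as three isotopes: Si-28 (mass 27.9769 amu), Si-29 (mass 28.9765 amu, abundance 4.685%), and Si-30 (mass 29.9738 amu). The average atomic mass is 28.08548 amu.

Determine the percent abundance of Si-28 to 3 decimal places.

The remaining 95.315% is split between Si-28 (fraction x) and Si-30 (fraction 0.95315 − x).
Substituting: 27.9769x + 29.9738(0.95315 − x) = 26.727930975
(27.9769 − 29.9738)x = -1.841596495  ⇒  x = 0.92223, y = 0.03092
Si-28: 92.223%, Si-30: 3.092%.

92.223%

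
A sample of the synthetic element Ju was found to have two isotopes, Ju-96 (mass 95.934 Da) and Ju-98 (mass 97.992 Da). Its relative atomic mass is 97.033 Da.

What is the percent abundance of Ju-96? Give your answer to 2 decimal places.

46.60%

With x = fraction of Ju-96 (so Ju-98 is 1 − x):
95.934·x + 97.992·(1 − x) = 97.033
(95.934 − 97.992)·x = 97.033 − 97.992
x = -0.959 / -2.058 = 0.46599 → 46.60% Ju-96, 53.40% Ju-98.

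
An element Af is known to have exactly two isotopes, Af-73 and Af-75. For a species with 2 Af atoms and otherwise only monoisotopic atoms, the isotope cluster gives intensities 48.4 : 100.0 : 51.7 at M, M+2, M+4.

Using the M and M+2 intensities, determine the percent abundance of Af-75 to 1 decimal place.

Let p = fractional abundance of Af-73. I(M+2)/I(M) = [C(2,1)·p^1·(1−p)] / p^2 = 2·(1−p)/p = 100.0/48.4 = 2.0661
(1−p)/p = 2.0661/2 = 1.0331  ⇒  p = 1/(1 + 1.0331) = 0.4919
Af-73: 49.2%, Af-75: 50.8%.

50.8%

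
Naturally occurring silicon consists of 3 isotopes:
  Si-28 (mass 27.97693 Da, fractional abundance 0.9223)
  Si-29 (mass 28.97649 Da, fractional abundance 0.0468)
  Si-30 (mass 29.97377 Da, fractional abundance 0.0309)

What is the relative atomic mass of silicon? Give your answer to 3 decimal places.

28.085 Da

Weight each isotope mass by its fractional abundance: 0.9223 × 27.97693 + 0.0468 × 28.97649 + 0.0309 × 29.97377
= 25.803123 + 1.356100 + 0.926189 = 28.085412 Da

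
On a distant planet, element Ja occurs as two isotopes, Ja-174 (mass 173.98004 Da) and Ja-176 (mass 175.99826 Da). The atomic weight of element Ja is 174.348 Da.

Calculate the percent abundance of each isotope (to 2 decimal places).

Let x be the fractional abundance of Ja-174; then Ja-176 has abundance 1 − x.
173.98004·x + 175.99826·(1 − x) = 174.348
(173.98004 − 175.99826)·x = 174.348 − 175.99826
x = -1.65026 / -2.01822 = 0.81768 → 81.77% Ja-174, 18.23% Ja-176.

Ja-174: 81.77%, Ja-176: 18.23%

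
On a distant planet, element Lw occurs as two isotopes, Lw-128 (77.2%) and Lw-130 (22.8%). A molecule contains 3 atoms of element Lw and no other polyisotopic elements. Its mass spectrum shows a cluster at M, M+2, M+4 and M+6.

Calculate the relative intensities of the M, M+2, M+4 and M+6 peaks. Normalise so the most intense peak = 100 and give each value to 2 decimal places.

Expanding (0.772 + 0.228)^3:
P(M) = 0.772^3 = 0.460100
P(M+2) = 3 × 0.772^2 × 0.228^1 = 0.407653
P(M+4) = 3 × 0.772^1 × 0.228^2 = 0.120395
P(M+6) = 0.228^3 = 0.011852
The M peak is largest (0.460100); scaling to 100 gives 100.00 : 88.60 : 26.17 : 2.58.

100.00 : 88.60 : 26.17 : 2.58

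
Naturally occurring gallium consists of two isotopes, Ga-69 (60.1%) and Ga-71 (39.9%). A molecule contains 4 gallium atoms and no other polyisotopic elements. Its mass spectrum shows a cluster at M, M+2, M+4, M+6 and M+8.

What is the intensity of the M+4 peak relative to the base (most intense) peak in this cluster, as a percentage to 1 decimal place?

Term probabilities: M 0.1305, M+2 0.3465, M+4 0.3450, M+6 0.1527, M+8 0.0253. Base peak = M+2.
P(M+2) = C(4,1) × 0.601^3 × 0.399^1 = 4 × 0.2170818 × 0.3990 = 0.346463 (base)
P(M+4) = C(4,2) × 0.601^2 × 0.399^2 = 6 × 0.361201 × 0.159201 = 0.345021
Relative intensity = 0.345021 / 0.346463 × 100 = 99.6

99.6%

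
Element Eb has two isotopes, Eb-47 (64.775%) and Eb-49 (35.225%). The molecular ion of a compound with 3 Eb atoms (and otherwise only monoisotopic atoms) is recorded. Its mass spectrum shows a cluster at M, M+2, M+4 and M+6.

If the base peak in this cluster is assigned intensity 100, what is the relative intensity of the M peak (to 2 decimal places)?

Binomial terms of (0.64775 + 0.35225)^3: M 0.2718, M+2 0.4434, M+4 0.2411, M+6 0.0437 → M+2 is the base peak.
P(M+2) = C(3,1) × 0.64775^2 × 0.35225^1 = 3 × 0.41958006 × 0.35225 = 0.443391 (base)
P(M) = C(3,0) × 0.64775^3 × 0.35225^0 = 1 × 0.27178299 × 1.0000 = 0.271783
Relative intensity = 0.271783 / 0.443391 × 100 = 61.30

61.30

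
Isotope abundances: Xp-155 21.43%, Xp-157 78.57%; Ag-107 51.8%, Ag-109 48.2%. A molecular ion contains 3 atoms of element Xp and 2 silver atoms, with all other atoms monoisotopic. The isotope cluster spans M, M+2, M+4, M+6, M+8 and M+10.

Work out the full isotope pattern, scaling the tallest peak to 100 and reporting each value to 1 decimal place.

Element Xp pattern (n=3): 0.00984162 : 0.10824862 : 0.39687791 : 0.48503185
Silver pattern (n=2): 0.268324 : 0.499352 : 0.232324
Convolve the two distributions (both contribute in 2-u steps):
  M: 0.00984162×0.268324 = 0.002641
  M+2: 0.00984162×0.499352 + 0.10824862×0.268324 = 0.033960
  M+4: 0.00984162×0.232324 + 0.10824862×0.499352 + 0.39687791×0.268324 = 0.162832
  M+6: 0.10824862×0.232324 + 0.39687791×0.499352 + 0.48503185×0.268324 = 0.353476
  M+8: 0.39687791×0.232324 + 0.48503185×0.499352 = 0.334406
  M+10: 0.48503185×0.232324 = 0.112685
Scale to base peak (0.353476) = 100: 0.7 : 9.6 : 46.1 : 100.0 : 94.6 : 31.9

0.7 : 9.6 : 46.1 : 100.0 : 94.6 : 31.9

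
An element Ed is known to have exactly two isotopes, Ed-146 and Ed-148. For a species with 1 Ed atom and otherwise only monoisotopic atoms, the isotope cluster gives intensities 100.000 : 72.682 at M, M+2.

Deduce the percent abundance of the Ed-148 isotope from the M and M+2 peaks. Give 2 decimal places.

Let p = fractional abundance of Ed-146. I(M+2)/I(M) = [C(1,1)·p^0·(1−p)] / p^1 = 1·(1−p)/p = 72.682/100.000 = 0.7268
(1−p)/p = 0.7268/1 = 0.7268  ⇒  p = 1/(1 + 0.7268) = 0.5791
Ed-146: 57.91%, Ed-148: 42.09%.

42.09%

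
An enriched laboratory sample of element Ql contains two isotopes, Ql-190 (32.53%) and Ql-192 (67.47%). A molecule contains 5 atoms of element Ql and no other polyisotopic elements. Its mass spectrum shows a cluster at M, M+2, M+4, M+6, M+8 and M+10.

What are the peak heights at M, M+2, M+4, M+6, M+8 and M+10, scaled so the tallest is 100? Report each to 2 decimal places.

1.08 : 11.21 : 46.49 : 96.43 : 100.00 : 41.48

Expanding (0.3253 + 0.6747)^5:
P(M) = 0.3253^5 = 0.003643
P(M+2) = 5 × 0.3253^4 × 0.6747^1 = 0.037776
P(M+4) = 10 × 0.3253^3 × 0.6747^2 = 0.156702
P(M+6) = 10 × 0.3253^2 × 0.6747^3 = 0.325013
P(M+8) = 5 × 0.3253^1 × 0.6747^4 = 0.337052
P(M+10) = 0.6747^5 = 0.139815
The M+8 peak is largest (0.337052); scaling to 100 gives 1.08 : 11.21 : 46.49 : 96.43 : 100.00 : 41.48.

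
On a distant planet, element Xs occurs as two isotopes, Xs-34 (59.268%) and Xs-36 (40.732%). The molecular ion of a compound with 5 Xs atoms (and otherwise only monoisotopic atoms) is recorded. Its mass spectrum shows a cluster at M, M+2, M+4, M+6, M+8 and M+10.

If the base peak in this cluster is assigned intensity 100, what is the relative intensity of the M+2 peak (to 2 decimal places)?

72.75

Binomial terms of (0.59268 + 0.40732)^5: M 0.0731, M+2 0.2513, M+4 0.3454, M+6 0.2374, M+8 0.0816, M+10 0.0112 → M+4 is the base peak.
P(M+4) = C(5,2) × 0.59268^3 × 0.40732^2 = 10 × 0.20819046 × 0.16590958 = 0.345408 (base)
P(M+2) = C(5,1) × 0.59268^4 × 0.40732^1 = 5 × 0.12339032 × 0.40732 = 0.251297
Relative intensity = 0.251297 / 0.345408 × 100 = 72.75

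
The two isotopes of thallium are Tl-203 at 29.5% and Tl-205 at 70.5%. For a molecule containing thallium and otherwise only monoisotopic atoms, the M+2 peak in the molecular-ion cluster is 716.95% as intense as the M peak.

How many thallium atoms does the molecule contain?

With n Tl atoms, P(M+2)/P(M) = C(n,1)·p^(n−1)q / p^n = n·q/p = n · 0.705/0.295.
n = 7.1695 × 0.295/0.705 = 3.00 ≈ 3

3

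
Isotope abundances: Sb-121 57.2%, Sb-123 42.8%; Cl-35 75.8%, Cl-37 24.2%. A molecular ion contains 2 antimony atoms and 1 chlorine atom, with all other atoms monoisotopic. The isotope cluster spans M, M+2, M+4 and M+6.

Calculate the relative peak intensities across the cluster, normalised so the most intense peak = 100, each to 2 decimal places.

Antimony pattern (n=2): 0.327184 : 0.489632 : 0.183184
Chlorine pattern (n=1): 0.7580 : 0.2420
Convolve the two distributions (both contribute in 2-u steps):
  M: 0.327184×0.7580 = 0.248005
  M+2: 0.327184×0.2420 + 0.489632×0.7580 = 0.450320
  M+4: 0.489632×0.2420 + 0.183184×0.7580 = 0.257344
  M+6: 0.183184×0.2420 = 0.044331
Scale to base peak (0.450320) = 100: 55.07 : 100.00 : 57.15 : 9.84

55.07 : 100.00 : 57.15 : 9.84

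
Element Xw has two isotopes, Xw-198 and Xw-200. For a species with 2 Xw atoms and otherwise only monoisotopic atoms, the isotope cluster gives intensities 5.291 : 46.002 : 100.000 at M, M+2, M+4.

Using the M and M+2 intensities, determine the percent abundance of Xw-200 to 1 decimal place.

Let p = fractional abundance of Xw-198. I(M+2)/I(M) = [C(2,1)·p^1·(1−p)] / p^2 = 2·(1−p)/p = 46.002/5.291 = 8.6944
(1−p)/p = 8.6944/2 = 4.3472  ⇒  p = 1/(1 + 4.3472) = 0.1870
Xw-198: 18.7%, Xw-200: 81.3%.

81.3%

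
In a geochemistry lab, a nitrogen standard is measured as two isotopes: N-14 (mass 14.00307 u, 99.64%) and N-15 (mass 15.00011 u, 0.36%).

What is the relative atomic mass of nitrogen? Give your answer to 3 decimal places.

14.007 u

Weight each isotope mass by its fractional abundance: 0.9964 × 14.00307 + 0.0036 × 15.00011
= 13.952659 + 0.054000 = 14.006659 u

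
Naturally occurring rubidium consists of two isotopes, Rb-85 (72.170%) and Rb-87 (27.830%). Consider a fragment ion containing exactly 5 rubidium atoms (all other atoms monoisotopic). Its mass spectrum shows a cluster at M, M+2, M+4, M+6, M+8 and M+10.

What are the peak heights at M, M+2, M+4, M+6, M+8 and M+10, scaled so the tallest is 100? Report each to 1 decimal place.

Expanding (0.72170 + 0.27830)^5:
P(M) = 0.72170^5 = 0.195787
P(M+2) = 5 × 0.72170^4 × 0.27830^1 = 0.377494
P(M+4) = 10 × 0.72170^3 × 0.27830^2 = 0.291136
P(M+6) = 10 × 0.72170^2 × 0.27830^3 = 0.112267
P(M+8) = 5 × 0.72170^1 × 0.27830^4 = 0.021646
P(M+10) = 0.27830^5 = 0.001669
The M+2 peak is largest (0.377494); scaling to 100 gives 51.9 : 100.0 : 77.1 : 29.7 : 5.7 : 0.4.

51.9 : 100.0 : 77.1 : 29.7 : 5.7 : 0.4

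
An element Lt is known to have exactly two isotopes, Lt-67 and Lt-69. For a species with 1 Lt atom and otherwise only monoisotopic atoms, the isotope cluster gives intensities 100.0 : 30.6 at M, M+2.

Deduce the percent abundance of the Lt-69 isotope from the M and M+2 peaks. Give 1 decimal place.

23.4%

Let p = fractional abundance of Lt-67. I(M+2)/I(M) = [C(1,1)·p^0·(1−p)] / p^1 = 1·(1−p)/p = 30.6/100.0 = 0.3060
(1−p)/p = 0.3060/1 = 0.3060  ⇒  p = 1/(1 + 0.3060) = 0.7657
Lt-67: 76.6%, Lt-69: 23.4%.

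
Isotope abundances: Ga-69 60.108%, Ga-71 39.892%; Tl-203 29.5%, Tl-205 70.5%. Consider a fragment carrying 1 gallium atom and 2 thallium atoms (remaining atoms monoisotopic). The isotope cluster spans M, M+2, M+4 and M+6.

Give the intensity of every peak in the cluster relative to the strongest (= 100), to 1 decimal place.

11.3 : 61.3 : 100.0 : 42.7

Gallium pattern (n=1): 0.60108 : 0.39892
Thallium pattern (n=2): 0.087025 : 0.41595 : 0.497025
Convolve the two distributions (both contribute in 2-u steps):
  M: 0.60108×0.087025 = 0.052309
  M+2: 0.60108×0.41595 + 0.39892×0.087025 = 0.284735
  M+4: 0.60108×0.497025 + 0.39892×0.41595 = 0.464683
  M+6: 0.39892×0.497025 = 0.198273
Scale to base peak (0.464683) = 100: 11.3 : 61.3 : 100.0 : 42.7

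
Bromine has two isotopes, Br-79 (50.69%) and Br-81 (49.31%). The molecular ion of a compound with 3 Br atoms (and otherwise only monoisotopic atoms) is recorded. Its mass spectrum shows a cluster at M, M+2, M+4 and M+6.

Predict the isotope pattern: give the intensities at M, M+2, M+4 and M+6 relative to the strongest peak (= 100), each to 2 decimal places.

Each Br atom is independently Br-79 (p = 0.5069) or Br-81 (q = 0.4931); the cluster is the binomial expansion (p + q)^3.
P(M) = 0.5069^3 = 0.130247
P(M+2) = 3 × 0.5069^2 × 0.4931^1 = 0.380103
P(M+4) = 3 × 0.5069^1 × 0.4931^2 = 0.369755
P(M+6) = 0.4931^3 = 0.119896
The M+2 peak is largest (0.380103); scaling to 100 gives 34.27 : 100.00 : 97.28 : 31.54.

34.27 : 100.00 : 97.28 : 31.54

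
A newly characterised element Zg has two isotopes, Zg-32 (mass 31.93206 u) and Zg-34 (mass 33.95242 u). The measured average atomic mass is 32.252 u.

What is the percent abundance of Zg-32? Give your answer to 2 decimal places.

With x = fraction of Zg-32 (so Zg-34 is 1 − x):
31.93206·x + 33.95242·(1 − x) = 32.252
(31.93206 − 33.95242)·x = 32.252 − 33.95242
x = -1.70042 / -2.02036 = 0.84164 → 84.16% Zg-32, 15.84% Zg-34.

84.16%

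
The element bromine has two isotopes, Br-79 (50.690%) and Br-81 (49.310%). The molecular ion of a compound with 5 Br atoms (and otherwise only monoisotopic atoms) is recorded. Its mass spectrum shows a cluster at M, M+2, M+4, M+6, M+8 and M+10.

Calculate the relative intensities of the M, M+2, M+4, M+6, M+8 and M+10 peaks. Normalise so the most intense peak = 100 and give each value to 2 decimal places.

10.57 : 51.40 : 100.00 : 97.28 : 47.31 : 9.21

The 5 Br atoms are independent, so intensities follow the terms of (0.50690 + 0.49310)^5.
P(M) = 0.50690^5 = 0.033467
P(M+2) = 5 × 0.50690^4 × 0.49310^1 = 0.162777
P(M+4) = 10 × 0.50690^3 × 0.49310^2 = 0.316692
P(M+6) = 10 × 0.50690^2 × 0.49310^3 = 0.308070
P(M+8) = 5 × 0.50690^1 × 0.49310^4 = 0.149842
P(M+10) = 0.49310^5 = 0.029152
The M+4 peak is largest (0.316692); scaling to 100 gives 10.57 : 51.40 : 100.00 : 97.28 : 47.31 : 9.21.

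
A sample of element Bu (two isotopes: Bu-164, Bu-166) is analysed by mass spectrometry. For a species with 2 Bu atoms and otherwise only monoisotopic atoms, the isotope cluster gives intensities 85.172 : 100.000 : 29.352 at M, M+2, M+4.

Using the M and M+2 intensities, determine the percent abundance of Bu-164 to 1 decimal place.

Let p = fractional abundance of Bu-164. I(M+2)/I(M) = [C(2,1)·p^1·(1−p)] / p^2 = 2·(1−p)/p = 100.000/85.172 = 1.1741
(1−p)/p = 1.1741/2 = 0.5870  ⇒  p = 1/(1 + 0.5870) = 0.6301
Bu-164: 63.0%, Bu-166: 37.0%.

63.0%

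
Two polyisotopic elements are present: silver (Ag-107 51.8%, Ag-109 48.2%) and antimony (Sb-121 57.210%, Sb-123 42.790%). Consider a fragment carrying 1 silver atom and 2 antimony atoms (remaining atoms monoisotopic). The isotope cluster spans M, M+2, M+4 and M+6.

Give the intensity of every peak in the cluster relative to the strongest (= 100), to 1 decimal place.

Silver pattern (n=1): 0.5180 : 0.4820
Antimony pattern (n=2): 0.32729841 : 0.48960318 : 0.18309841
Convolve the two distributions (both contribute in 2-u steps):
  M: 0.5180×0.32729841 = 0.169541
  M+2: 0.5180×0.48960318 + 0.4820×0.32729841 = 0.411372
  M+4: 0.5180×0.18309841 + 0.4820×0.48960318 = 0.330834
  M+6: 0.4820×0.18309841 = 0.088253
Scale to base peak (0.411372) = 100: 41.2 : 100.0 : 80.4 : 21.5

41.2 : 100.0 : 80.4 : 21.5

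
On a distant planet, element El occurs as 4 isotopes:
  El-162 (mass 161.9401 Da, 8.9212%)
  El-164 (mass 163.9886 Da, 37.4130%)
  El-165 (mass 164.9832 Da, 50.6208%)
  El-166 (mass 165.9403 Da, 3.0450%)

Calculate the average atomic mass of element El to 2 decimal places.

164.37 Da

Ar = Σ fᵢ·mᵢ = 0.089212 × 161.9401 + 0.374130 × 163.9886 + 0.506208 × 164.9832 + 0.030450 × 165.9403
= 14.44700 + 61.35305 + 83.51582 + 5.05288 = 164.36875 Da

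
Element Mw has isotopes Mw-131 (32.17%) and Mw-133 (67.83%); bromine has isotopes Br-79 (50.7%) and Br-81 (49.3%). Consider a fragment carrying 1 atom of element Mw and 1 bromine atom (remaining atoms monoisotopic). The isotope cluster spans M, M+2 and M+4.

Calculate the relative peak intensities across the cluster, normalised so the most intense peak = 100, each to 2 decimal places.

32.46 : 100.00 : 66.55

Element Mw pattern (n=1): 0.3217 : 0.6783
Bromine pattern (n=1): 0.5070 : 0.4930
Convolve the two distributions (both contribute in 2-u steps):
  M: 0.3217×0.5070 = 0.163102
  M+2: 0.3217×0.4930 + 0.6783×0.5070 = 0.502496
  M+4: 0.6783×0.4930 = 0.334402
Scale to base peak (0.502496) = 100: 32.46 : 100.00 : 66.55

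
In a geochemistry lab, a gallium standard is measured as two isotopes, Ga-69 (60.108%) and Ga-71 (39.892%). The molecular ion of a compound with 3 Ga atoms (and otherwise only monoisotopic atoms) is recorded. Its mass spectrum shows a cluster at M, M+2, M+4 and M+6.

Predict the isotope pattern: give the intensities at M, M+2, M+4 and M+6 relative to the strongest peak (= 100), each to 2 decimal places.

Expanding (0.60108 + 0.39892)^3:
P(M) = 0.60108^3 = 0.217169
P(M+2) = 3 × 0.60108^2 × 0.39892^1 = 0.432386
P(M+4) = 3 × 0.60108^1 × 0.39892^2 = 0.286963
P(M+6) = 0.39892^3 = 0.063483
The M+2 peak is largest (0.432386); scaling to 100 gives 50.23 : 100.00 : 66.37 : 14.68.

50.23 : 100.00 : 66.37 : 14.68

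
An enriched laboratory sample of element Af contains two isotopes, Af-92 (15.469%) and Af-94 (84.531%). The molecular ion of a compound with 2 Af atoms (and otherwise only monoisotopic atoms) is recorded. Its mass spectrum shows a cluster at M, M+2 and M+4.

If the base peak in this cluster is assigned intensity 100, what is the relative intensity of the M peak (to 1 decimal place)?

3.3

(0.15469 + 0.84531)^2 gives M 0.0239, M+2 0.2615, M+4 0.7145; the largest is M+4.
P(M+4) = C(2,2) × 0.15469^0 × 0.84531^2 = 1 × 1.0000 × 0.714549 = 0.714549 (base)
P(M) = C(2,0) × 0.15469^2 × 0.84531^0 = 1 × 0.023929 × 1.0000 = 0.023929
Relative intensity = 0.023929 / 0.714549 × 100 = 3.3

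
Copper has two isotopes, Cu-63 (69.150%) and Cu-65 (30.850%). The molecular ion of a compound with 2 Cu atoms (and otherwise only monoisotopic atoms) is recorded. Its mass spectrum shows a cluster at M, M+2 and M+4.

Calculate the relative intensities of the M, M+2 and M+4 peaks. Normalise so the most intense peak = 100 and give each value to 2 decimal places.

Each Cu atom is independently Cu-63 (p = 0.69150) or Cu-65 (q = 0.30850); the cluster is the binomial expansion (p + q)^2.
P(M) = 0.69150^2 = 0.478172
P(M+2) = 2 × 0.69150^1 × 0.30850^1 = 0.426656
P(M+4) = 0.30850^2 = 0.095172
The M peak is largest (0.478172); scaling to 100 gives 100.00 : 89.23 : 19.90.

100.00 : 89.23 : 19.90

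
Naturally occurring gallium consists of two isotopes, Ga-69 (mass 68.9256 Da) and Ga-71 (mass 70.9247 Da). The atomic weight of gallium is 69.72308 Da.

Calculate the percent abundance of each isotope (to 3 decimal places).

Ga-69: 60.108%, Ga-71: 39.892%

Let x be the fractional abundance of Ga-69; then Ga-71 has abundance 1 − x.
68.9256·x + 70.9247·(1 − x) = 69.72308
(68.9256 − 70.9247)·x = 69.72308 − 70.9247
x = -1.20162 / -1.9991 = 0.60108 → 60.108% Ga-69, 39.892% Ga-71.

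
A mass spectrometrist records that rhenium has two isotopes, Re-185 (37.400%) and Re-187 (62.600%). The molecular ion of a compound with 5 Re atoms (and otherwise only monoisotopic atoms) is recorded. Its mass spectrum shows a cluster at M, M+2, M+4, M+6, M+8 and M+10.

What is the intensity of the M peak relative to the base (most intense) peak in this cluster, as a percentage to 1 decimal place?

2.1%

Binomial terms of (0.37400 + 0.62600)^5: M 0.0073, M+2 0.0612, M+4 0.2050, M+6 0.3431, M+8 0.2872, M+10 0.0961 → M+6 is the base peak.
P(M+6) = C(5,3) × 0.37400^2 × 0.62600^3 = 10 × 0.139876 × 0.24531438 = 0.343136 (base)
P(M) = C(5,0) × 0.37400^5 × 0.62600^0 = 1 × 0.00731742 × 1.0000 = 0.007317
Relative intensity = 0.007317 / 0.343136 × 100 = 2.1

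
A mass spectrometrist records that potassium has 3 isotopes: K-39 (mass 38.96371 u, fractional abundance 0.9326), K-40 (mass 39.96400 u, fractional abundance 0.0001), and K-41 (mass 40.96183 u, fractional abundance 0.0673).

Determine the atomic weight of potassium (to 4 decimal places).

39.0983 u

Average mass = Σ (abundance × isotope mass) = 0.9326 × 38.96371 + 0.0001 × 39.96400 + 0.0673 × 40.96183
= 36.337556 + 0.003996 + 2.756731 = 39.098283 u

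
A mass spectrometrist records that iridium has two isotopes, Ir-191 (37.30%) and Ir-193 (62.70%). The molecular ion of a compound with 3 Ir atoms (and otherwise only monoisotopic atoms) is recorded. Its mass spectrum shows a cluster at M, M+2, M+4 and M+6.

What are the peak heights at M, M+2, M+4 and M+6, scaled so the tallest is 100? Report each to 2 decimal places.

Expanding (0.3730 + 0.6270)^3:
P(M) = 0.3730^3 = 0.051895
P(M+2) = 3 × 0.3730^2 × 0.6270^1 = 0.261702
P(M+4) = 3 × 0.3730^1 × 0.6270^2 = 0.439911
P(M+6) = 0.6270^3 = 0.246492
The M+4 peak is largest (0.439911); scaling to 100 gives 11.80 : 59.49 : 100.00 : 56.03.

11.80 : 59.49 : 100.00 : 56.03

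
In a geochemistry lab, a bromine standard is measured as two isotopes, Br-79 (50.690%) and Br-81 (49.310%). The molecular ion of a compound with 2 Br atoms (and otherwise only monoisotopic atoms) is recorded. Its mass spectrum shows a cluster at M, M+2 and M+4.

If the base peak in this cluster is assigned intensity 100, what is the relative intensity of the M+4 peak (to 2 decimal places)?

48.64

(0.50690 + 0.49310)^2 gives M 0.2569, M+2 0.4999, M+4 0.2431; the largest is M+2.
P(M+2) = C(2,1) × 0.50690^1 × 0.49310^1 = 2 × 0.5069 × 0.4931 = 0.499905 (base)
P(M+4) = C(2,2) × 0.50690^0 × 0.49310^2 = 1 × 1.0000 × 0.24314761 = 0.243148
Relative intensity = 0.243148 / 0.499905 × 100 = 48.64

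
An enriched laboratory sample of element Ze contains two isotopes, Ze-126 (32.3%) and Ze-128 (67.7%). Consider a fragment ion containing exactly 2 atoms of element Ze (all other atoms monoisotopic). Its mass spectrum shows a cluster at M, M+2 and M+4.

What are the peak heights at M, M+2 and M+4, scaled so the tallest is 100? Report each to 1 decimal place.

22.8 : 95.4 : 100.0

Each Ze atom is independently Ze-126 (p = 0.323) or Ze-128 (q = 0.677); the cluster is the binomial expansion (p + q)^2.
P(M) = 0.323^2 = 0.104329
P(M+2) = 2 × 0.323^1 × 0.677^1 = 0.437342
P(M+4) = 0.677^2 = 0.458329
The M+4 peak is largest (0.458329); scaling to 100 gives 22.8 : 95.4 : 100.0.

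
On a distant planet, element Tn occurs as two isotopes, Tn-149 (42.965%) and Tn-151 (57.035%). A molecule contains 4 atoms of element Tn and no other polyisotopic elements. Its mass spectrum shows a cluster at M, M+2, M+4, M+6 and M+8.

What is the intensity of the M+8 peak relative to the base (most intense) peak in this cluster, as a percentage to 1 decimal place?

29.4%

(0.42965 + 0.57035)^4 gives M 0.0341, M+2 0.1809, M+4 0.3603, M+6 0.3189, M+8 0.1058; the largest is M+4.
P(M+4) = C(4,2) × 0.42965^2 × 0.57035^2 = 6 × 0.18459912 × 0.32529912 = 0.360300 (base)
P(M+8) = C(4,4) × 0.42965^0 × 0.57035^4 = 1 × 1.0000 × 0.10581952 = 0.105820
Relative intensity = 0.105820 / 0.360300 × 100 = 29.4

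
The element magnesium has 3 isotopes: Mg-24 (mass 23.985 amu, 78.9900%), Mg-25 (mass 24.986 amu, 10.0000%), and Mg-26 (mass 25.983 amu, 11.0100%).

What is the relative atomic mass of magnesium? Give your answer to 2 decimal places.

The abundance-weighted mean is 0.789900 × 23.985 + 0.100000 × 24.986 + 0.110100 × 25.983
= 18.9458 + 2.4986 + 2.8607 = 24.3051 amu

24.31 amu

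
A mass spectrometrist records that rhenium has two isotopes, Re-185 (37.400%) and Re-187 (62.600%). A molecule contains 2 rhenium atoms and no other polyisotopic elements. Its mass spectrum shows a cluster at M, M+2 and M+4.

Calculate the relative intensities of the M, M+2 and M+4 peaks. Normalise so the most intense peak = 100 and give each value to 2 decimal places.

29.87 : 100.00 : 83.69

Expanding (0.37400 + 0.62600)^2:
P(M) = 0.37400^2 = 0.139876
P(M+2) = 2 × 0.37400^1 × 0.62600^1 = 0.468248
P(M+4) = 0.62600^2 = 0.391876
The M+2 peak is largest (0.468248); scaling to 100 gives 29.87 : 100.00 : 83.69.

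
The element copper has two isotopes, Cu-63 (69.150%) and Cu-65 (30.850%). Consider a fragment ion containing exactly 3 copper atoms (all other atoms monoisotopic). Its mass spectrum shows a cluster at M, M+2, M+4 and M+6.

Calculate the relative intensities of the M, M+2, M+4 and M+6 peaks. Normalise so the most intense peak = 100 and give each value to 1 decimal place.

Each Cu atom is independently Cu-63 (p = 0.69150) or Cu-65 (q = 0.30850); the cluster is the binomial expansion (p + q)^3.
P(M) = 0.69150^3 = 0.330656
P(M+2) = 3 × 0.69150^2 × 0.30850^1 = 0.442548
P(M+4) = 3 × 0.69150^1 × 0.30850^2 = 0.197435
P(M+6) = 0.30850^3 = 0.029361
The M+2 peak is largest (0.442548); scaling to 100 gives 74.7 : 100.0 : 44.6 : 6.6.

74.7 : 100.0 : 44.6 : 6.6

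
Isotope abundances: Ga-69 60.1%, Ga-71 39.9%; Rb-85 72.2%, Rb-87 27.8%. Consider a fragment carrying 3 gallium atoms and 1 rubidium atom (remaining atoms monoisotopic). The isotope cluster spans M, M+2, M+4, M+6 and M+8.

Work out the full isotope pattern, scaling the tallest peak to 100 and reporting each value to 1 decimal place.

Gallium pattern (n=3): 0.2170818 : 0.4323576 : 0.2870394 : 0.0635212
Rubidium pattern (n=1): 0.7220 : 0.2780
Convolve the two distributions (both contribute in 2-u steps):
  M: 0.2170818×0.7220 = 0.156733
  M+2: 0.2170818×0.2780 + 0.4323576×0.7220 = 0.372511
  M+4: 0.4323576×0.2780 + 0.2870394×0.7220 = 0.327438
  M+6: 0.2870394×0.2780 + 0.0635212×0.7220 = 0.125659
  M+8: 0.0635212×0.2780 = 0.017659
Scale to base peak (0.372511) = 100: 42.1 : 100.0 : 87.9 : 33.7 : 4.7

42.1 : 100.0 : 87.9 : 33.7 : 4.7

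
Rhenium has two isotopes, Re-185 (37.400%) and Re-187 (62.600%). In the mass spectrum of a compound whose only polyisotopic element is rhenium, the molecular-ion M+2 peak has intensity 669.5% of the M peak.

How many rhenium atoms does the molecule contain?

With n Re atoms, P(M+2)/P(M) = C(n,1)·p^(n−1)q / p^n = n·q/p = n · 0.62600/0.37400.
n = 6.695 × 0.37400/0.62600 = 4.00 ≈ 4

4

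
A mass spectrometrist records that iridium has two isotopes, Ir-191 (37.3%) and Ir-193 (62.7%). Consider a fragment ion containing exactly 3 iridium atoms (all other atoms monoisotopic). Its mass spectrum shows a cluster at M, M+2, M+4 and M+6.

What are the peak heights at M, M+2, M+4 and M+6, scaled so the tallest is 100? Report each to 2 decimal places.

11.80 : 59.49 : 100.00 : 56.03

Expanding (0.373 + 0.627)^3:
P(M) = 0.373^3 = 0.051895
P(M+2) = 3 × 0.373^2 × 0.627^1 = 0.261702
P(M+4) = 3 × 0.373^1 × 0.627^2 = 0.439911
P(M+6) = 0.627^3 = 0.246492
The M+4 peak is largest (0.439911); scaling to 100 gives 11.80 : 59.49 : 100.00 : 56.03.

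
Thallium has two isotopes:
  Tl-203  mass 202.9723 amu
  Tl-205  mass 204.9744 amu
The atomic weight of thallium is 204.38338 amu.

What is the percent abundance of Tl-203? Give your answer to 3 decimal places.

29.520%

With x = fraction of Tl-203 (so Tl-205 is 1 − x):
202.9723·x + 204.9744·(1 − x) = 204.38338
(202.9723 − 204.9744)·x = 204.38338 − 204.9744
x = -0.59102 / -2.0021 = 0.29520 → 29.520% Tl-203, 70.480% Tl-205.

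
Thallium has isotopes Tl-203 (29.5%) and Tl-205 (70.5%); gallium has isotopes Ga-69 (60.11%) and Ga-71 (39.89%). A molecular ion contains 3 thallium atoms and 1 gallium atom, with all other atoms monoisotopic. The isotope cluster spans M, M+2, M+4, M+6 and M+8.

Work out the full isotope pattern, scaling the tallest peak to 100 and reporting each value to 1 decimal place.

4.0 : 31.3 : 87.5 : 100.0 : 36.2

Thallium pattern (n=3): 0.02567237 : 0.18405787 : 0.43986713 : 0.35040263
Gallium pattern (n=1): 0.6011 : 0.3989
Convolve the two distributions (both contribute in 2-u steps):
  M: 0.02567237×0.6011 = 0.015432
  M+2: 0.02567237×0.3989 + 0.18405787×0.6011 = 0.120878
  M+4: 0.18405787×0.3989 + 0.43986713×0.6011 = 0.337825
  M+6: 0.43986713×0.3989 + 0.35040263×0.6011 = 0.386090
  M+8: 0.35040263×0.3989 = 0.139776
Scale to base peak (0.386090) = 100: 4.0 : 31.3 : 87.5 : 100.0 : 36.2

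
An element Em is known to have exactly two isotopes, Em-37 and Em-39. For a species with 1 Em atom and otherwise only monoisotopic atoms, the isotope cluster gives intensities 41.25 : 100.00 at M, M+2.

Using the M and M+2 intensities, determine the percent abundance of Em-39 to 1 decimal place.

Write p for the Em-37 fraction. I(M+2)/I(M) = [C(1,1)·p^0·(1−p)] / p^1 = 1·(1−p)/p = 100.00/41.25 = 2.4242
(1−p)/p = 2.4242/1 = 2.4242  ⇒  p = 1/(1 + 2.4242) = 0.2920
Em-37: 29.2%, Em-39: 70.8%.

70.8%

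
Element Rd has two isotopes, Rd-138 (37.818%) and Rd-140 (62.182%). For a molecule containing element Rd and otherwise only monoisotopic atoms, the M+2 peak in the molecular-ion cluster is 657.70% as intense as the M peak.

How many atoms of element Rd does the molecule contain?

With n Rd atoms, P(M+2)/P(M) = C(n,1)·p^(n−1)q / p^n = n·q/p = n · 0.62182/0.37818.
n = 6.5770 × 0.37818/0.62182 = 4.00 ≈ 4

4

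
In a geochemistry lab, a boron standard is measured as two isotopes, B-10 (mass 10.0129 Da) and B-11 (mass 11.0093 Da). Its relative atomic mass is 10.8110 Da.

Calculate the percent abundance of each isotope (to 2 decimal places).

Let x be the fractional abundance of B-10; then B-11 has abundance 1 − x.
10.0129·x + 11.0093·(1 − x) = 10.8110
(10.0129 − 11.0093)·x = 10.8110 − 11.0093
x = -0.1983 / -0.9964 = 0.19902 → 19.90% B-10, 80.10% B-11.

B-10: 19.90%, B-11: 80.10%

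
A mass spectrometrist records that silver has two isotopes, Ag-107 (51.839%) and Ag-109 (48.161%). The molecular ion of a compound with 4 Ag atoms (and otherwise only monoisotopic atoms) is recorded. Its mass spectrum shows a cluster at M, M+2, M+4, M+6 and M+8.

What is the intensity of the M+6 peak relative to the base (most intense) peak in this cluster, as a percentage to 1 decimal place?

Binomial terms of (0.51839 + 0.48161)^4: M 0.0722, M+2 0.2684, M+4 0.3740, M+6 0.2316, M+8 0.0538 → M+4 is the base peak.
P(M+4) = C(4,2) × 0.51839^2 × 0.48161^2 = 6 × 0.26872819 × 0.23194819 = 0.373986 (base)
P(M+6) = C(4,3) × 0.51839^1 × 0.48161^3 = 4 × 0.51839 × 0.11170857 = 0.231634
Relative intensity = 0.231634 / 0.373986 × 100 = 61.9

61.9%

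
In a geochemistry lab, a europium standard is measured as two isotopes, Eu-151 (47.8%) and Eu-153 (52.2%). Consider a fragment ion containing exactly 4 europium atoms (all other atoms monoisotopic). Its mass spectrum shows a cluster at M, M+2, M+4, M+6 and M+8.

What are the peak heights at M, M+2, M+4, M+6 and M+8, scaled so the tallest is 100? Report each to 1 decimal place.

14.0 : 61.0 : 100.0 : 72.8 : 19.9

Expanding (0.478 + 0.522)^4:
P(M) = 0.478^4 = 0.052205
P(M+2) = 4 × 0.478^3 × 0.522^1 = 0.228042
P(M+4) = 6 × 0.478^2 × 0.522^2 = 0.373549
P(M+6) = 4 × 0.478^1 × 0.522^3 = 0.271956
P(M+8) = 0.522^4 = 0.074248
The M+4 peak is largest (0.373549); scaling to 100 gives 14.0 : 61.0 : 100.0 : 72.8 : 19.9.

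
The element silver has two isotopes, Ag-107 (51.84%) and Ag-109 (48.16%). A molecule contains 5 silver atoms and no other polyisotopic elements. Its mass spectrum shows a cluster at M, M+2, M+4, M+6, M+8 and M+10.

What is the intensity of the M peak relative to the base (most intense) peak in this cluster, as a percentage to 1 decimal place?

(0.5184 + 0.4816)^5 gives M 0.0374, M+2 0.1739, M+4 0.3231, M+6 0.3002, M+8 0.1394, M+10 0.0259; the largest is M+4.
P(M+4) = C(5,2) × 0.5184^3 × 0.4816^2 = 10 × 0.13931407 × 0.23193856 = 0.323123 (base)
P(M) = C(5,0) × 0.5184^5 × 0.4816^0 = 1 × 0.03743906 × 1.0000 = 0.037439
Relative intensity = 0.037439 / 0.323123 × 100 = 11.6

11.6%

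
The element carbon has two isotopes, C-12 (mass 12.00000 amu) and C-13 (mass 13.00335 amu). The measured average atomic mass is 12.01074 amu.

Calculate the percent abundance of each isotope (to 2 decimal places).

Let x be the fractional abundance of C-12; then C-13 has abundance 1 − x.
12.00000·x + 13.00335·(1 − x) = 12.01074
(12.00000 − 13.00335)·x = 12.01074 − 13.00335
x = -0.99261 / -1.00335 = 0.98930 → 98.93% C-12, 1.07% C-13.

C-12: 98.93%, C-13: 1.07%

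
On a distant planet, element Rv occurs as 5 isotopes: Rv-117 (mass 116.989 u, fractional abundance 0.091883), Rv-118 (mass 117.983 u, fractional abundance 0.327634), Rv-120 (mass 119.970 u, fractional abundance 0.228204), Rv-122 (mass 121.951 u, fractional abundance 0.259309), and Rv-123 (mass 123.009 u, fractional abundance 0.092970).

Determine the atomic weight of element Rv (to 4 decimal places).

119.8413 u

The abundance-weighted mean is 0.091883 × 116.989 + 0.327634 × 117.983 + 0.228204 × 119.970 + 0.259309 × 121.951 + 0.092970 × 123.009
= 10.74930 + 38.65524 + 27.37763 + 31.62299 + 11.43615 = 119.84131 u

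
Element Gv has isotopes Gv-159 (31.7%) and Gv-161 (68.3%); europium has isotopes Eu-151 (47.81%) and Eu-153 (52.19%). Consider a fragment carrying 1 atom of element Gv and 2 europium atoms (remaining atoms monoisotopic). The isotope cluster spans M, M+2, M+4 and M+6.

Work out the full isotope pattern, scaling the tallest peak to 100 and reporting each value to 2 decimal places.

Element Gv pattern (n=1): 0.3170 : 0.6830
Europium pattern (n=2): 0.22857961 : 0.49904078 : 0.27237961
Convolve the two distributions (both contribute in 2-u steps):
  M: 0.3170×0.22857961 = 0.072460
  M+2: 0.3170×0.49904078 + 0.6830×0.22857961 = 0.314316
  M+4: 0.3170×0.27237961 + 0.6830×0.49904078 = 0.427189
  M+6: 0.6830×0.27237961 = 0.186035
Scale to base peak (0.427189) = 100: 16.96 : 73.58 : 100.00 : 43.55

16.96 : 73.58 : 100.00 : 43.55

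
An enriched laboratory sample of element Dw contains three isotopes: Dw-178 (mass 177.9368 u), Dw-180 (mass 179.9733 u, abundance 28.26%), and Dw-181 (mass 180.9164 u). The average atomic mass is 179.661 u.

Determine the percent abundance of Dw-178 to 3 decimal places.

The remaining 71.74% is split between Dw-178 (fraction x) and Dw-181 (fraction 0.7174 − x).
Substituting: 177.9368x + 180.9164(0.7174 − x) = 128.80054542
(177.9368 − 180.9164)x = -0.98887994  ⇒  x = 0.33188, y = 0.38552
Dw-178: 33.188%, Dw-181: 38.552%.

33.188%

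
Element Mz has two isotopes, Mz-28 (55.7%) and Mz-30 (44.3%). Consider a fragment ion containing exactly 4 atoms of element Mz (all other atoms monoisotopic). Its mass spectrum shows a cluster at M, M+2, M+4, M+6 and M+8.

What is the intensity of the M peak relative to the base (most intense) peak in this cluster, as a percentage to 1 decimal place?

(0.557 + 0.443)^4 gives M 0.0963, M+2 0.3062, M+4 0.3653, M+6 0.1937, M+8 0.0385; the largest is M+4.
P(M+4) = C(4,2) × 0.557^2 × 0.443^2 = 6 × 0.310249 × 0.196249 = 0.365316 (base)
P(M) = C(4,0) × 0.557^4 × 0.443^0 = 1 × 0.09625444 × 1.0000 = 0.096254
Relative intensity = 0.096254 / 0.365316 × 100 = 26.3

26.3%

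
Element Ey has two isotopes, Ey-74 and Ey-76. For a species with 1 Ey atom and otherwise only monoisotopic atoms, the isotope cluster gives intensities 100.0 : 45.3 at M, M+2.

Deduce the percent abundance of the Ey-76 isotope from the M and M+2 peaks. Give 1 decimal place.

31.2%

Write p for the Ey-74 fraction. I(M+2)/I(M) = [C(1,1)·p^0·(1−p)] / p^1 = 1·(1−p)/p = 45.3/100.0 = 0.4530
(1−p)/p = 0.4530/1 = 0.4530  ⇒  p = 1/(1 + 0.4530) = 0.6882
Ey-74: 68.8%, Ey-76: 31.2%.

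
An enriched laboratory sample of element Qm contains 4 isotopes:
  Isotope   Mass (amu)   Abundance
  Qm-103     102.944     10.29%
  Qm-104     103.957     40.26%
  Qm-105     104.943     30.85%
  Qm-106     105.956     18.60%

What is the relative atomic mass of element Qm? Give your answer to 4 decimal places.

Average mass = Σ (abundance × isotope mass) = 0.1029 × 102.944 + 0.4026 × 103.957 + 0.3085 × 104.943 + 0.1860 × 105.956
= 10.59294 + 41.85309 + 32.37492 + 19.70782 = 104.52877 amu

104.5288 amu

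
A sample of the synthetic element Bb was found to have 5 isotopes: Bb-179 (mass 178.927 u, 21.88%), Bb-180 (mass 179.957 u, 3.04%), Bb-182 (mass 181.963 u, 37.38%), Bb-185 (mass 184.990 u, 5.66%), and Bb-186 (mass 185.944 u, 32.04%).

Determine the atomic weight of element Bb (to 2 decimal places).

182.68 u

The abundance-weighted mean is 0.2188 × 178.927 + 0.0304 × 179.957 + 0.3738 × 181.963 + 0.0566 × 184.990 + 0.3204 × 185.944
= 39.1492 + 5.4707 + 68.0178 + 10.4704 + 59.5765 = 182.6846 u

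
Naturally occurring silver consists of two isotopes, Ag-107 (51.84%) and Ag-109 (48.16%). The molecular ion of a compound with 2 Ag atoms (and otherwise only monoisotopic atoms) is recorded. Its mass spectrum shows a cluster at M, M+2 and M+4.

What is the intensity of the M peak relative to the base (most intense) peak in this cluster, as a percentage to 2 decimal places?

Binomial terms of (0.5184 + 0.4816)^2: M 0.2687, M+2 0.4993, M+4 0.2319 → M+2 is the base peak.
P(M+2) = C(2,1) × 0.5184^1 × 0.4816^1 = 2 × 0.5184 × 0.4816 = 0.499323 (base)
P(M) = C(2,0) × 0.5184^2 × 0.4816^0 = 1 × 0.26873856 × 1.0000 = 0.268739
Relative intensity = 0.268739 / 0.499323 × 100 = 53.82

53.82%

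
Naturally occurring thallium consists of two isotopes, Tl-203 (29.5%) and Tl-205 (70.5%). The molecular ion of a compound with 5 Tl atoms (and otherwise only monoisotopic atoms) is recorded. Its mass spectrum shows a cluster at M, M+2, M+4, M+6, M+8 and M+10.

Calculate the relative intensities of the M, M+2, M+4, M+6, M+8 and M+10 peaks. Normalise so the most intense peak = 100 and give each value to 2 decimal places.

0.61 : 7.33 : 35.02 : 83.69 : 100.00 : 47.80

Expanding (0.295 + 0.705)^5:
P(M) = 0.295^5 = 0.002234
P(M+2) = 5 × 0.295^4 × 0.705^1 = 0.026696
P(M+4) = 10 × 0.295^3 × 0.705^2 = 0.127598
P(M+6) = 10 × 0.295^2 × 0.705^3 = 0.304938
P(M+8) = 5 × 0.295^1 × 0.705^4 = 0.364375
P(M+10) = 0.705^5 = 0.174159
The M+8 peak is largest (0.364375); scaling to 100 gives 0.61 : 7.33 : 35.02 : 83.69 : 100.00 : 47.80.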